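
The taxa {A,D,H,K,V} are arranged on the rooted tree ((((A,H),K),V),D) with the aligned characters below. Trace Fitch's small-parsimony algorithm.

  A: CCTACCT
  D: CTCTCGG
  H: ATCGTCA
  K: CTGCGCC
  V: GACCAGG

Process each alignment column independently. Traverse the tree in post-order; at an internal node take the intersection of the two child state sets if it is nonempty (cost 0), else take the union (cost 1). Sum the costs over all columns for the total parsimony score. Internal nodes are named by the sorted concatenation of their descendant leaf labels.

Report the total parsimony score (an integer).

16

[col 0] AH: children A:{C}, H:{A} ∪→ {A,C}; cost 1
[col 0] AHK: children AH:{A,C}, K:{C} ∩→ {C}; cost 0
[col 0] AHKV: children AHK:{C}, V:{G} ∪→ {C,G}; cost 1
[col 0] ADHKV: children AHKV:{C,G}, D:{C} ∩→ {C}; cost 0
[col 1] AH: children A:{C}, H:{T} ∪→ {C,T}; cost 1
[col 1] AHK: children AH:{C,T}, K:{T} ∩→ {T}; cost 0
[col 1] AHKV: children AHK:{T}, V:{A} ∪→ {A,T}; cost 1
[col 1] ADHKV: children AHKV:{A,T}, D:{T} ∩→ {T}; cost 0
[col 2] AH: children A:{T}, H:{C} ∪→ {C,T}; cost 1
[col 2] AHK: children AH:{C,T}, K:{G} ∪→ {C,G,T}; cost 1
[col 2] AHKV: children AHK:{C,G,T}, V:{C} ∩→ {C}; cost 0
[col 2] ADHKV: children AHKV:{C}, D:{C} ∩→ {C}; cost 0
[col 3] AH: children A:{A}, H:{G} ∪→ {A,G}; cost 1
[col 3] AHK: children AH:{A,G}, K:{C} ∪→ {A,C,G}; cost 1
[col 3] AHKV: children AHK:{A,C,G}, V:{C} ∩→ {C}; cost 0
[col 3] ADHKV: children AHKV:{C}, D:{T} ∪→ {C,T}; cost 1
[col 4] AH: children A:{C}, H:{T} ∪→ {C,T}; cost 1
[col 4] AHK: children AH:{C,T}, K:{G} ∪→ {C,G,T}; cost 1
[col 4] AHKV: children AHK:{C,G,T}, V:{A} ∪→ {A,C,G,T}; cost 1
[col 4] ADHKV: children AHKV:{A,C,G,T}, D:{C} ∩→ {C}; cost 0
[col 5] AH: children A:{C}, H:{C} ∩→ {C}; cost 0
[col 5] AHK: children AH:{C}, K:{C} ∩→ {C}; cost 0
[col 5] AHKV: children AHK:{C}, V:{G} ∪→ {C,G}; cost 1
[col 5] ADHKV: children AHKV:{C,G}, D:{G} ∩→ {G}; cost 0
[col 6] AH: children A:{T}, H:{A} ∪→ {A,T}; cost 1
[col 6] AHK: children AH:{A,T}, K:{C} ∪→ {A,C,T}; cost 1
[col 6] AHKV: children AHK:{A,C,T}, V:{G} ∪→ {A,C,G,T}; cost 1
[col 6] ADHKV: children AHKV:{A,C,G,T}, D:{G} ∩→ {G}; cost 0
per-site changes: [2, 2, 2, 3, 3, 1, 3]; total = 16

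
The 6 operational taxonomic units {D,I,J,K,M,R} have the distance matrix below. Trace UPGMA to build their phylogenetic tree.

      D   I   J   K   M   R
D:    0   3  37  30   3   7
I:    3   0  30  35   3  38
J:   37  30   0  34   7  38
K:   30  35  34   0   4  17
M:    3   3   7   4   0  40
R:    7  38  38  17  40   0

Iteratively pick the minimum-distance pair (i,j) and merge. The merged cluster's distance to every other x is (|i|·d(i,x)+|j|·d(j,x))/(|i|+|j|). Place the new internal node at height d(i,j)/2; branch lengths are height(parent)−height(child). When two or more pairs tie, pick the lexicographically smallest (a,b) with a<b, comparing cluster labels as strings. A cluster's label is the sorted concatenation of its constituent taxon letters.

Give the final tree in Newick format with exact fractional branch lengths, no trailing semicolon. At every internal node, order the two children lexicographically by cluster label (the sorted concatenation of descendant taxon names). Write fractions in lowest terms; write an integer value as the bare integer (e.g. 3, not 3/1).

((((D:3/2,I:3/2):0,M:3/2):65/6,J:37/3):43/24,(K:17/2,R:17/2):45/8)

iteration 1: select D,I (d=3); attach at lengths (3/2, 3/2); label the merged cluster DI
  updated: d(DI,J)=67/2, d(DI,K)=65/2, d(DI,M)=3, d(DI,R)=45/2
iteration 2: select DI,M (d=3); attach at lengths (0, 3/2); label the merged cluster DIM
  updated: d(DIM,J)=74/3, d(DIM,K)=23, d(DIM,R)=85/3
iteration 3: select K,R (d=17); attach at lengths (17/2, 17/2); label the merged cluster KR
  updated: d(DIM,KR)=77/3, d(J,KR)=36
iteration 4: select DIM,J (d=74/3); attach at lengths (65/6, 37/3); label the merged cluster DIJM
  updated: d(DIJM,KR)=113/4
iteration 5: select DIJM,KR (d=113/4); attach at lengths (43/24, 45/8); label the merged cluster DIJKMR
final tree: ((((D:3/2,I:3/2):0,M:3/2):65/6,J:37/3):43/24,(K:17/2,R:17/2):45/8)
total length: 625/12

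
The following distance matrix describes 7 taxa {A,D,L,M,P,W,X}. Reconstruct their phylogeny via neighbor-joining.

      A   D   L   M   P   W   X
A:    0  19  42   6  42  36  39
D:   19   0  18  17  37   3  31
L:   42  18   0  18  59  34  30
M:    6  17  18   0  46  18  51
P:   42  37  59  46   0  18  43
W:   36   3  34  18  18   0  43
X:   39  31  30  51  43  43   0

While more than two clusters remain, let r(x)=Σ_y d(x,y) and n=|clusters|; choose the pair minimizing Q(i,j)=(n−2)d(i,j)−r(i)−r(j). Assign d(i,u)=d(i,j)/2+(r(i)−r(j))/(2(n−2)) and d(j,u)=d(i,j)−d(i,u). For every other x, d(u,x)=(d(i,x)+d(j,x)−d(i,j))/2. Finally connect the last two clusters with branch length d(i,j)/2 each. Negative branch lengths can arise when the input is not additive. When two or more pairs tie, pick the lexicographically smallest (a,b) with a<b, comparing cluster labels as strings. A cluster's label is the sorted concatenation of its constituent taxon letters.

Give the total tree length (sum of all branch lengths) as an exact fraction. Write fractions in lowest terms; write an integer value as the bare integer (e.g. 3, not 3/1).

1383/16

step 1: merge (A,M) at d=6, Q=-310; branch lengths A→29/5, M→1/5; new cluster AM
  updated: d(AM,D)=15, d(AM,L)=27, d(AM,P)=41, d(AM,W)=24, d(AM,X)=42
step 2: merge (P,W) at d=18, Q=-248; branch lengths P→37/2, W→-1/2; new cluster PW
  updated: d(AM,PW)=47/2, d(D,PW)=11, d(L,PW)=75/2, d(PW,X)=34
step 3: merge (L,X) at d=30, Q=-319/2; branch lengths L→131/12, X→229/12; new cluster LX
  updated: d(AM,LX)=39/2, d(D,LX)=19/2, d(LX,PW)=83/4
step 4: merge (AM,LX) at d=39/2, Q=-275/4; branch lengths AM→189/16, LX→123/16; new cluster ALMX
  updated: d(ALMX,D)=5/2, d(ALMX,PW)=99/8
step 5: merge (ALMX,D) at d=5/2, Q=-207/8; branch lengths ALMX→31/16, D→9/16; new cluster ADLMX
  updated: d(ADLMX,PW)=167/16
step 6: merge (ADLMX,PW) at d=167/16; branch lengths ADLMX→167/32, PW→167/32; new cluster ADLMPWX
final tree: ((((A:29/5,M:1/5):189/16,(L:131/12,X:229/12):123/16):31/16,D:9/16):167/32,(P:37/2,W:-1/2):167/32)
total length: 1383/16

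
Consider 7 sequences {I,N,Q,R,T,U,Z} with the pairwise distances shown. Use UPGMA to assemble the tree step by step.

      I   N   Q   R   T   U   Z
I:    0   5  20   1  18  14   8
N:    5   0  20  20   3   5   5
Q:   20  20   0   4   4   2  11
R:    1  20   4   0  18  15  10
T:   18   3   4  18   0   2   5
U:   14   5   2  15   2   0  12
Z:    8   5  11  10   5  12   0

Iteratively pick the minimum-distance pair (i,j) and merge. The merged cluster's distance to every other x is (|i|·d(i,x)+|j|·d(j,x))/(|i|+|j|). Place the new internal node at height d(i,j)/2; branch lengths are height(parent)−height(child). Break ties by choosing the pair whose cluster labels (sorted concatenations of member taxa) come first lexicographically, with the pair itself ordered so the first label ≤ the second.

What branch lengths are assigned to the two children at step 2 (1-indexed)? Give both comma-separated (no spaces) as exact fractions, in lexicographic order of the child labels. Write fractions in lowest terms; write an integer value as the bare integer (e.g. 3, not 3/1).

iteration 1: select I,R (d=1); attach at lengths (1/2, 1/2); label the merged cluster IR
  updated: d(IR,N)=25/2, d(IR,Q)=12, d(IR,T)=18, d(IR,U)=29/2, d(IR,Z)=9
iteration 2: select Q,U (d=2); attach at lengths (1, 1); label the merged cluster QU
  updated: d(IR,QU)=53/4, d(N,QU)=25/2, d(QU,T)=3, d(QU,Z)=23/2
iteration 3: select N,T (d=3); attach at lengths (3/2, 3/2); label the merged cluster NT
  updated: d(IR,NT)=61/4, d(NT,QU)=31/4, d(NT,Z)=5
iteration 4: select NT,Z (d=5); attach at lengths (1, 5/2); label the merged cluster NTZ
  updated: d(IR,NTZ)=79/6, d(NTZ,QU)=9
iteration 5: select NTZ,QU (d=9); attach at lengths (2, 7/2); label the merged cluster NQTUZ
  updated: d(IR,NQTUZ)=66/5
iteration 6: select IR,NQTUZ (d=66/5); attach at lengths (61/10, 21/10); label the merged cluster INQRTUZ
final tree: ((I:1/2,R:1/2):61/10,(((N:3/2,T:3/2):1,Z:5/2):2,(Q:1,U:1):7/2):21/10)
total length: 116/5

1,1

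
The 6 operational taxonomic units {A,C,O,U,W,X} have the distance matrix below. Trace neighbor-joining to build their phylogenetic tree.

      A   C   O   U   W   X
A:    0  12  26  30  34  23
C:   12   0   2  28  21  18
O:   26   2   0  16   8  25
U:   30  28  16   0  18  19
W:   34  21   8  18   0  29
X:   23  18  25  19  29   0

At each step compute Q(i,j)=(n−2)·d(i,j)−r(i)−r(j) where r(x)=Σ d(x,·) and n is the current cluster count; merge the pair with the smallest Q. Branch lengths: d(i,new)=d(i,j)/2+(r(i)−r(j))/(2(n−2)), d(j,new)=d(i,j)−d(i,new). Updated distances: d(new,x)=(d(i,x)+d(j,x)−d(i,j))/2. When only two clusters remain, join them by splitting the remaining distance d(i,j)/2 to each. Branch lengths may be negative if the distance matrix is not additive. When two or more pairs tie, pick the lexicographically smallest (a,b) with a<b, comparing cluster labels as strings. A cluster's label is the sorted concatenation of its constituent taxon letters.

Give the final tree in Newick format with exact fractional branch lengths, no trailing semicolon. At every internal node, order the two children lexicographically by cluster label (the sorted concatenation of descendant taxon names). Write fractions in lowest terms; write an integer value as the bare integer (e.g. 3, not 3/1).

step 1: merge (A,C) at d=12, Q=-158; branch lengths A→23/2, C→1/2; new cluster AC
  updated: d(AC,O)=8, d(AC,U)=23, d(AC,W)=43/2, d(AC,X)=29/2
step 2: merge (AC,X) at d=29/2, Q=-111; branch lengths AC→23/6, X→32/3; new cluster ACX
  updated: d(ACX,O)=37/4, d(ACX,U)=55/4, d(ACX,W)=18
step 3: merge (ACX,U) at d=55/4, Q=-245/4; branch lengths ACX→83/16, U→137/16; new cluster ACUX
  updated: d(ACUX,O)=23/4, d(ACUX,W)=89/8
step 4: merge (ACUX,O) at d=23/4, Q=-199/8; branch lengths ACUX→71/16, O→21/16; new cluster ACOUX
  updated: d(ACOUX,W)=107/16
step 5: merge (ACOUX,W) at d=107/16; branch lengths ACOUX→107/32, W→107/32; new cluster ACOUWX
final tree: (((((A:23/2,C:1/2):23/6,X:32/3):83/16,U:137/16):71/16,O:21/16):107/32,W:107/32)
total length: 843/16

(((((A:23/2,C:1/2):23/6,X:32/3):83/16,U:137/16):71/16,O:21/16):107/32,W:107/32)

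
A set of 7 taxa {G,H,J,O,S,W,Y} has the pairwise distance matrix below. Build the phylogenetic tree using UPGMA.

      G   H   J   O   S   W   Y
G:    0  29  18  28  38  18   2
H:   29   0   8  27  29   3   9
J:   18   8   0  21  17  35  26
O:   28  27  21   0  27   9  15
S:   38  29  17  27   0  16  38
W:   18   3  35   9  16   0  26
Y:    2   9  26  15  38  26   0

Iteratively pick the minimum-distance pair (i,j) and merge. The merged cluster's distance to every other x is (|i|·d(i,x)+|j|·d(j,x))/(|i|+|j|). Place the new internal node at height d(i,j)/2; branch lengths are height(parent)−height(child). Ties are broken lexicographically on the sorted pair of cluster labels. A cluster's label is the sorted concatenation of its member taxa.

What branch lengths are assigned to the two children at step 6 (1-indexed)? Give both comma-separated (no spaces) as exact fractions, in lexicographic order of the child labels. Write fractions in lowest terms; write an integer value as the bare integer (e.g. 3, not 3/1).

143/60,43/10

step 1: merge (G,Y) at d=2; branch lengths G→1, Y→1; new cluster GY
  updated: d(GY,H)=19, d(GY,J)=22, d(GY,O)=43/2, d(GY,S)=38, d(GY,W)=22
step 2: merge (H,W) at d=3; branch lengths H→3/2, W→3/2; new cluster HW
  updated: d(GY,HW)=41/2, d(HW,J)=43/2, d(HW,O)=18, d(HW,S)=45/2
step 3: merge (J,S) at d=17; branch lengths J→17/2, S→17/2; new cluster JS
  updated: d(GY,JS)=30, d(HW,JS)=22, d(JS,O)=24
step 4: merge (HW,O) at d=18; branch lengths HW→15/2, O→9; new cluster HOW
  updated: d(GY,HOW)=125/6, d(HOW,JS)=68/3
step 5: merge (GY,HOW) at d=125/6; branch lengths GY→113/12, HOW→17/12; new cluster GHOWY
  updated: d(GHOWY,JS)=128/5
step 6: merge (GHOWY,JS) at d=128/5; branch lengths GHOWY→143/60, JS→43/10; new cluster GHJOSWY
final tree: (((G:1,Y:1):113/12,((H:3/2,W:3/2):15/2,O:9):17/12):143/60,(J:17/2,S:17/2):43/10)
total length: 3361/60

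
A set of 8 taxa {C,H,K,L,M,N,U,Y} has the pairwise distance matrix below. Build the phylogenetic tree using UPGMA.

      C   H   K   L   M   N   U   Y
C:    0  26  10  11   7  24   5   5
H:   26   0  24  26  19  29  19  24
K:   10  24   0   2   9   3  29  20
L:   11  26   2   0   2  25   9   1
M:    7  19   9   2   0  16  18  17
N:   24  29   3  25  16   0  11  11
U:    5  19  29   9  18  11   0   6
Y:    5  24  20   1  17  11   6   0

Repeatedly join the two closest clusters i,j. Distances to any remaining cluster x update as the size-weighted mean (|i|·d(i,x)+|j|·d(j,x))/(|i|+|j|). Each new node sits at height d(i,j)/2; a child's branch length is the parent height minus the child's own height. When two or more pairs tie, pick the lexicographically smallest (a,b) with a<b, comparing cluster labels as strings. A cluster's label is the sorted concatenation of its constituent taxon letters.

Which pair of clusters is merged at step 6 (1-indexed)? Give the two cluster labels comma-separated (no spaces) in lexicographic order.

CLMUY,KN

1. join L+Y (d=1) ⇒ LY; edges |L|=1/2, |Y|=1/2
  updated: d(C,LY)=8, d(H,LY)=25, d(K,LY)=11, d(LY,M)=19/2, d(LY,N)=18, d(LY,U)=15/2
2. join K+N (d=3) ⇒ KN; edges |K|=3/2, |N|=3/2
  updated: d(C,KN)=17, d(H,KN)=53/2, d(KN,LY)=29/2, d(KN,M)=25/2, d(KN,U)=20
3. join C+U (d=5) ⇒ CU; edges |C|=5/2, |U|=5/2
  updated: d(CU,H)=45/2, d(CU,KN)=37/2, d(CU,LY)=31/4, d(CU,M)=25/2
4. join CU+LY (d=31/4) ⇒ CLUY; edges |CU|=11/8, |LY|=27/8
  updated: d(CLUY,H)=95/4, d(CLUY,KN)=33/2, d(CLUY,M)=11
5. join CLUY+M (d=11) ⇒ CLMUY; edges |CLUY|=13/8, |M|=11/2
  updated: d(CLMUY,H)=114/5, d(CLMUY,KN)=157/10
6. join CLMUY+KN (d=157/10) ⇒ CKLMNUY; edges |CLMUY|=47/20, |KN|=127/20
  updated: d(CKLMNUY,H)=167/7
7. join CKLMNUY+H (d=167/7) ⇒ CHKLMNUY; edges |CKLMNUY|=571/140, |H|=167/14
final tree: (((((C:5/2,U:5/2):11/8,(L:1/2,Y:1/2):27/8):13/8,M:11/2):47/20,(K:3/2,N:3/2):127/20):571/140,H:167/14)
total length: 12763/280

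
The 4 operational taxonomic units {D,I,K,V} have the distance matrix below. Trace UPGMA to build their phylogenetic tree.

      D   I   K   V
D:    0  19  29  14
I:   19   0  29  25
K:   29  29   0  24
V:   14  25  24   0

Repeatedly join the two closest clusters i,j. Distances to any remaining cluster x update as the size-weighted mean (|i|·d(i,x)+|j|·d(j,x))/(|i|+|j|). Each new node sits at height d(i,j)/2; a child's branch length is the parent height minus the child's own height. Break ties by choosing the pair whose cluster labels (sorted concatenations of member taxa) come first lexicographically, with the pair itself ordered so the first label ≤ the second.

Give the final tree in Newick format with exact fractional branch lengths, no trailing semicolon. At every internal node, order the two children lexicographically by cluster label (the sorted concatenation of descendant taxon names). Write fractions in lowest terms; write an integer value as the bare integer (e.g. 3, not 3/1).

step 1: merge (D,V) at d=14; branch lengths D→7, V→7; new cluster DV
  updated: d(DV,I)=22, d(DV,K)=53/2
step 2: merge (DV,I) at d=22; branch lengths DV→4, I→11; new cluster DIV
  updated: d(DIV,K)=82/3
step 3: merge (DIV,K) at d=82/3; branch lengths DIV→8/3, K→41/3; new cluster DIKV
final tree: (((D:7,V:7):4,I:11):8/3,K:41/3)
total length: 136/3

(((D:7,V:7):4,I:11):8/3,K:41/3)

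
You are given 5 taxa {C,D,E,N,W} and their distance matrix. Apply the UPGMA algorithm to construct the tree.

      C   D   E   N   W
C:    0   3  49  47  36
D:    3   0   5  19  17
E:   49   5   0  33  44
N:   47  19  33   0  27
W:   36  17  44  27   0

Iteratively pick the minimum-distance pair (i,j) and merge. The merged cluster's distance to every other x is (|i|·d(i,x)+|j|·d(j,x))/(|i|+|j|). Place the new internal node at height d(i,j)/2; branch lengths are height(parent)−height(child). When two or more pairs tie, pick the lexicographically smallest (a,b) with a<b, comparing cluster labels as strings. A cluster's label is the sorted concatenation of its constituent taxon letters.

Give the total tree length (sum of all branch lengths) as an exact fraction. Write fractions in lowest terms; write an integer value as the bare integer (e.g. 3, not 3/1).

1. join C+D (d=3) ⇒ CD; edges |C|=3/2, |D|=3/2
  updated: d(CD,E)=27, d(CD,N)=33, d(CD,W)=53/2
2. join CD+W (d=53/2) ⇒ CDW; edges |CD|=47/4, |W|=53/4
  updated: d(CDW,E)=98/3, d(CDW,N)=31
3. join CDW+N (d=31) ⇒ CDNW; edges |CDW|=9/4, |N|=31/2
  updated: d(CDNW,E)=131/4
4. join CDNW+E (d=131/4) ⇒ CDENW; edges |CDNW|=7/8, |E|=131/8
final tree: ((((C:3/2,D:3/2):47/4,W:53/4):9/4,N:31/2):7/8,E:131/8)
total length: 63

63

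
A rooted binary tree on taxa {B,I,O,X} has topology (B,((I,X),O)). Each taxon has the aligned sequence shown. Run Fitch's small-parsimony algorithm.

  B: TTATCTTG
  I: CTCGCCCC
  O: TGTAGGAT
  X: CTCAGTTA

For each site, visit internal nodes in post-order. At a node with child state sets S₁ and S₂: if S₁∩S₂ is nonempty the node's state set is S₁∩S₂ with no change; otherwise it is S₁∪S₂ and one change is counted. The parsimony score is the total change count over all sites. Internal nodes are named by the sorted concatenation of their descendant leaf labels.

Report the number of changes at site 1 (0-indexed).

site 0, node IX: I={C} ∩ X={C} → {C} (+0)
site 0, node IOX: IX={C} ∪ O={T} → {C,T} (+1)
site 0, node BIOX: B={T} ∩ IOX={C,T} → {T} (+0)
site 1, node IX: I={T} ∩ X={T} → {T} (+0)
site 1, node IOX: IX={T} ∪ O={G} → {G,T} (+1)
site 1, node BIOX: B={T} ∩ IOX={G,T} → {T} (+0)
site 2, node IX: I={C} ∩ X={C} → {C} (+0)
site 2, node IOX: IX={C} ∪ O={T} → {C,T} (+1)
site 2, node BIOX: B={A} ∪ IOX={C,T} → {A,C,T} (+1)
site 3, node IX: I={G} ∪ X={A} → {A,G} (+1)
site 3, node IOX: IX={A,G} ∩ O={A} → {A} (+0)
site 3, node BIOX: B={T} ∪ IOX={A} → {A,T} (+1)
site 4, node IX: I={C} ∪ X={G} → {C,G} (+1)
site 4, node IOX: IX={C,G} ∩ O={G} → {G} (+0)
site 4, node BIOX: B={C} ∪ IOX={G} → {C,G} (+1)
site 5, node IX: I={C} ∪ X={T} → {C,T} (+1)
site 5, node IOX: IX={C,T} ∪ O={G} → {C,G,T} (+1)
site 5, node BIOX: B={T} ∩ IOX={C,G,T} → {T} (+0)
site 6, node IX: I={C} ∪ X={T} → {C,T} (+1)
site 6, node IOX: IX={C,T} ∪ O={A} → {A,C,T} (+1)
site 6, node BIOX: B={T} ∩ IOX={A,C,T} → {T} (+0)
site 7, node IX: I={C} ∪ X={A} → {A,C} (+1)
site 7, node IOX: IX={A,C} ∪ O={T} → {A,C,T} (+1)
site 7, node BIOX: B={G} ∪ IOX={A,C,T} → {A,C,G,T} (+1)
per-site changes: [1, 1, 2, 2, 2, 2, 2, 3]; total = 15

1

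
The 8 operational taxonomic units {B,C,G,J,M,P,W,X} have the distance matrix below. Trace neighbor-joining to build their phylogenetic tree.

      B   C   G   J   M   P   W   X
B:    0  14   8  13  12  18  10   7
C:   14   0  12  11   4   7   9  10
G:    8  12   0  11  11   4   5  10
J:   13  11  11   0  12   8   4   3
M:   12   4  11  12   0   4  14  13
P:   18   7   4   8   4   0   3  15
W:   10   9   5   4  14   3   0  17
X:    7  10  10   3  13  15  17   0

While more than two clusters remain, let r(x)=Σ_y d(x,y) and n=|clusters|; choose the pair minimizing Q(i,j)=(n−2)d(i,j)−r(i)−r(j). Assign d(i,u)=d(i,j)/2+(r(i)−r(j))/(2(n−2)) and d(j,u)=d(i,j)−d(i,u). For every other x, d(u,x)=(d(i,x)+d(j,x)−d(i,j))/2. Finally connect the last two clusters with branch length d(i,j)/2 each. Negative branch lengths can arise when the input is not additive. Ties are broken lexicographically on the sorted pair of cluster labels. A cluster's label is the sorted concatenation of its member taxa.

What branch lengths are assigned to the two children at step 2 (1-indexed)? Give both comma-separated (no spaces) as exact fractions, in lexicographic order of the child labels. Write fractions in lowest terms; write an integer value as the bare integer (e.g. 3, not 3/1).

19/10,21/10

1. join J+X (d=3, Q=-119) ⇒ JX; edges |J|=5/12, |X|=31/12
  updated: d(B,JX)=17/2, d(C,JX)=9, d(G,JX)=9, d(JX,M)=11, d(JX,P)=10, d(JX,W)=9
2. join C+M (d=4, Q=-91) ⇒ CM; edges |C|=19/10, |M|=21/10
  updated: d(B,CM)=11, d(CM,G)=19/2, d(CM,JX)=8, d(CM,P)=7/2, d(CM,W)=19/2
3. join B+JX (d=17/2, Q=-66) ⇒ BJX; edges |B|=45/8, |JX|=23/8
  updated: d(BJX,CM)=21/4, d(BJX,G)=17/4, d(BJX,P)=39/4, d(BJX,W)=21/4
4. join CM+P (d=7/2, Q=-75/2) ⇒ CMP; edges |CM|=3, |P|=1/2
  updated: d(BJX,CMP)=23/4, d(CMP,G)=5, d(CMP,W)=9/2
5. join BJX+G (d=17/4, Q=-21) ⇒ BGJX; edges |BJX|=19/8, |G|=15/8
  updated: d(BGJX,CMP)=13/4, d(BGJX,W)=3
6. join BGJX+CMP (d=13/4, Q=-43/4) ⇒ BCGJMPX; edges |BGJX|=7/8, |CMP|=19/8
  updated: d(BCGJMPX,W)=17/8
7. join BCGJMPX+W (d=17/8) ⇒ BCGJMPWX; edges |BCGJMPX|=17/16, |W|=17/16
final tree: ((((B:45/8,(J:5/12,X:31/12):23/8):19/8,G:15/8):7/8,((C:19/10,M:21/10):3,P:1/2):19/8):17/16,W:17/16)
total length: 229/8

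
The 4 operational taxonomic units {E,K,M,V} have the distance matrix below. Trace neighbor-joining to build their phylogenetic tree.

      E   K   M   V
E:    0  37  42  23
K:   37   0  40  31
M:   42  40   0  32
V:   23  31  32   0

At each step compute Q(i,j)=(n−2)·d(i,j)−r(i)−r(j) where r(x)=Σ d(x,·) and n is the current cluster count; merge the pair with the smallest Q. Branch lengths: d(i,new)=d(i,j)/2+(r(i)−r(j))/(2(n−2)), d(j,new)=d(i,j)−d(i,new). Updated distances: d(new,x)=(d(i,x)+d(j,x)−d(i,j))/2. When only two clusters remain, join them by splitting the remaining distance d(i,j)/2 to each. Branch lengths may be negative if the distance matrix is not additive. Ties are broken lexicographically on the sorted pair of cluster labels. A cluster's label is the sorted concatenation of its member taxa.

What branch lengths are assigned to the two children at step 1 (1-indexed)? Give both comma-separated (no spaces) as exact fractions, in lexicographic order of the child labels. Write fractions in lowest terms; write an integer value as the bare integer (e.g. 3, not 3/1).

31/2,15/2

step 1: merge (E,V) at d=23, Q=-142; branch lengths E→31/2, V→15/2; new cluster EV
  updated: d(EV,K)=45/2, d(EV,M)=51/2
step 2: merge (EV,K) at d=45/2, Q=-88; branch lengths EV→4, K→37/2; new cluster EKV
  updated: d(EKV,M)=43/2
step 3: merge (EKV,M) at d=43/2; branch lengths EKV→43/4, M→43/4; new cluster EKMV
final tree: (((E:31/2,V:15/2):4,K:37/2):43/4,M:43/4)
total length: 67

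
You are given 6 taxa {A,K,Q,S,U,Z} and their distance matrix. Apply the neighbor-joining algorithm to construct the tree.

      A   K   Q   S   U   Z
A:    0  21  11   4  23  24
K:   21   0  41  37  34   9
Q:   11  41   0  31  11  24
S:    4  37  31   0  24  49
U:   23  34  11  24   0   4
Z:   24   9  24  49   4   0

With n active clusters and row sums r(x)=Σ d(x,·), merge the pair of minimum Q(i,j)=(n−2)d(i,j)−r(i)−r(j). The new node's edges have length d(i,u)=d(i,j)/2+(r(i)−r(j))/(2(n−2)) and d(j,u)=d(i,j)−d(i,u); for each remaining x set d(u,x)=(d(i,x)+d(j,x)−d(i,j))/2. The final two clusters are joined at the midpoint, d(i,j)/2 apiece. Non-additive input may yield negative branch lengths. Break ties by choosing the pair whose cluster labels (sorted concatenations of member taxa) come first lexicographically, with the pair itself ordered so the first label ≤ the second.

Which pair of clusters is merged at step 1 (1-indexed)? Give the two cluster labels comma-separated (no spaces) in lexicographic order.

K,Z

1. join K+Z (d=9, Q=-216) ⇒ KZ; edges |K|=17/2, |Z|=1/2
  updated: d(A,KZ)=18, d(KZ,Q)=28, d(KZ,S)=77/2, d(KZ,U)=29/2
2. join A+S (d=4, Q=-283/2) ⇒ AS; edges |A|=-59/12, |S|=107/12
  updated: d(AS,KZ)=105/4, d(AS,Q)=19, d(AS,U)=43/2
3. join AS+Q (d=19, Q=-347/4) ⇒ AQS; edges |AS|=187/16, |Q|=117/16
  updated: d(AQS,KZ)=141/8, d(AQS,U)=27/4
4. join AQS+KZ (d=141/8, Q=-311/8) ⇒ AKQSZ; edges |AQS|=79/16, |KZ|=203/16
  updated: d(AKQSZ,U)=29/16
5. join AKQSZ+U (d=29/16) ⇒ AKQSUZ; edges |AKQSZ|=29/32, |U|=29/32
final tree: ((((A:-59/12,S:107/12):187/16,Q:117/16):79/16,(K:17/2,Z:1/2):203/16):29/32,U:29/32)
total length: 823/16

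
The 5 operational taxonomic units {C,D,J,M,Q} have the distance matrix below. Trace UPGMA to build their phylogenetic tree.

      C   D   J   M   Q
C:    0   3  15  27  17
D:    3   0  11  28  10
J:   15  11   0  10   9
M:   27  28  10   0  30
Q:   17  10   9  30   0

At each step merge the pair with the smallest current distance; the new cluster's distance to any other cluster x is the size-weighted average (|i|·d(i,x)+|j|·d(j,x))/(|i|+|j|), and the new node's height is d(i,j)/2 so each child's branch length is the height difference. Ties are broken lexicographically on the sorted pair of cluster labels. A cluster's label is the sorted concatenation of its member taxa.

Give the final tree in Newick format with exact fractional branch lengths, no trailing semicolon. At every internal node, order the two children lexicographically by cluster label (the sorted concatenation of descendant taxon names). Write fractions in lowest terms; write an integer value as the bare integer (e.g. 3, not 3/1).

step 1: merge (C,D) at d=3; branch lengths C→3/2, D→3/2; new cluster CD
  updated: d(CD,J)=13, d(CD,M)=55/2, d(CD,Q)=27/2
step 2: merge (J,Q) at d=9; branch lengths J→9/2, Q→9/2; new cluster JQ
  updated: d(CD,JQ)=53/4, d(JQ,M)=20
step 3: merge (CD,JQ) at d=53/4; branch lengths CD→41/8, JQ→17/8; new cluster CDJQ
  updated: d(CDJQ,M)=95/4
step 4: merge (CDJQ,M) at d=95/4; branch lengths CDJQ→21/4, M→95/8; new cluster CDJMQ
final tree: (((C:3/2,D:3/2):41/8,(J:9/2,Q:9/2):17/8):21/4,M:95/8)
total length: 291/8

(((C:3/2,D:3/2):41/8,(J:9/2,Q:9/2):17/8):21/4,M:95/8)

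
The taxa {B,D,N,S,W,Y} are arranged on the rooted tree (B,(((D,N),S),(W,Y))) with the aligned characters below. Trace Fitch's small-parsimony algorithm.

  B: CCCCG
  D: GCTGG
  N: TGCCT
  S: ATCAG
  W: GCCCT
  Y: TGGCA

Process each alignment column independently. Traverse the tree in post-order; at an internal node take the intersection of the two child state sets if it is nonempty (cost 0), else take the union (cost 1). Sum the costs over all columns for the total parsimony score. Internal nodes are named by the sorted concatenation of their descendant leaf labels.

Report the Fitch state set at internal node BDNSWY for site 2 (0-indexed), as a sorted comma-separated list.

C

[col 0] DN: children D:{G}, N:{T} ∪→ {G,T}; cost 1
[col 0] DNS: children DN:{G,T}, S:{A} ∪→ {A,G,T}; cost 1
[col 0] WY: children W:{G}, Y:{T} ∪→ {G,T}; cost 1
[col 0] DNSWY: children DNS:{A,G,T}, WY:{G,T} ∩→ {G,T}; cost 0
[col 0] BDNSWY: children B:{C}, DNSWY:{G,T} ∪→ {C,G,T}; cost 1
[col 1] DN: children D:{C}, N:{G} ∪→ {C,G}; cost 1
[col 1] DNS: children DN:{C,G}, S:{T} ∪→ {C,G,T}; cost 1
[col 1] WY: children W:{C}, Y:{G} ∪→ {C,G}; cost 1
[col 1] DNSWY: children DNS:{C,G,T}, WY:{C,G} ∩→ {C,G}; cost 0
[col 1] BDNSWY: children B:{C}, DNSWY:{C,G} ∩→ {C}; cost 0
[col 2] DN: children D:{T}, N:{C} ∪→ {C,T}; cost 1
[col 2] DNS: children DN:{C,T}, S:{C} ∩→ {C}; cost 0
[col 2] WY: children W:{C}, Y:{G} ∪→ {C,G}; cost 1
[col 2] DNSWY: children DNS:{C}, WY:{C,G} ∩→ {C}; cost 0
[col 2] BDNSWY: children B:{C}, DNSWY:{C} ∩→ {C}; cost 0
[col 3] DN: children D:{G}, N:{C} ∪→ {C,G}; cost 1
[col 3] DNS: children DN:{C,G}, S:{A} ∪→ {A,C,G}; cost 1
[col 3] WY: children W:{C}, Y:{C} ∩→ {C}; cost 0
[col 3] DNSWY: children DNS:{A,C,G}, WY:{C} ∩→ {C}; cost 0
[col 3] BDNSWY: children B:{C}, DNSWY:{C} ∩→ {C}; cost 0
[col 4] DN: children D:{G}, N:{T} ∪→ {G,T}; cost 1
[col 4] DNS: children DN:{G,T}, S:{G} ∩→ {G}; cost 0
[col 4] WY: children W:{T}, Y:{A} ∪→ {A,T}; cost 1
[col 4] DNSWY: children DNS:{G}, WY:{A,T} ∪→ {A,G,T}; cost 1
[col 4] BDNSWY: children B:{G}, DNSWY:{A,G,T} ∩→ {G}; cost 0
per-site changes: [4, 3, 2, 2, 3]; total = 14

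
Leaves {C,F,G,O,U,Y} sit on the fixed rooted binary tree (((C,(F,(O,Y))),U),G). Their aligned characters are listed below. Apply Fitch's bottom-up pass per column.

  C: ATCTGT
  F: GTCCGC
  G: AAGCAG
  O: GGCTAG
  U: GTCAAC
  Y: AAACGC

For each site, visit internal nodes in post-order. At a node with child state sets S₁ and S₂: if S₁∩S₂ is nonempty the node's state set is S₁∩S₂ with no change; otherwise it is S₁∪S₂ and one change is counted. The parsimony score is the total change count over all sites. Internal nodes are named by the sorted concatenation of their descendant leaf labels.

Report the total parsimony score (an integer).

16

site 0, node OY: O={G} ∪ Y={A} → {A,G} (+1)
site 0, node FOY: F={G} ∩ OY={A,G} → {G} (+0)
site 0, node CFOY: C={A} ∪ FOY={G} → {A,G} (+1)
site 0, node CFOUY: CFOY={A,G} ∩ U={G} → {G} (+0)
site 0, node CFGOUY: CFOUY={G} ∪ G={A} → {A,G} (+1)
site 1, node OY: O={G} ∪ Y={A} → {A,G} (+1)
site 1, node FOY: F={T} ∪ OY={A,G} → {A,G,T} (+1)
site 1, node CFOY: C={T} ∩ FOY={A,G,T} → {T} (+0)
site 1, node CFOUY: CFOY={T} ∩ U={T} → {T} (+0)
site 1, node CFGOUY: CFOUY={T} ∪ G={A} → {A,T} (+1)
site 2, node OY: O={C} ∪ Y={A} → {A,C} (+1)
site 2, node FOY: F={C} ∩ OY={A,C} → {C} (+0)
site 2, node CFOY: C={C} ∩ FOY={C} → {C} (+0)
site 2, node CFOUY: CFOY={C} ∩ U={C} → {C} (+0)
site 2, node CFGOUY: CFOUY={C} ∪ G={G} → {C,G} (+1)
site 3, node OY: O={T} ∪ Y={C} → {C,T} (+1)
site 3, node FOY: F={C} ∩ OY={C,T} → {C} (+0)
site 3, node CFOY: C={T} ∪ FOY={C} → {C,T} (+1)
site 3, node CFOUY: CFOY={C,T} ∪ U={A} → {A,C,T} (+1)
site 3, node CFGOUY: CFOUY={A,C,T} ∩ G={C} → {C} (+0)
site 4, node OY: O={A} ∪ Y={G} → {A,G} (+1)
site 4, node FOY: F={G} ∩ OY={A,G} → {G} (+0)
site 4, node CFOY: C={G} ∩ FOY={G} → {G} (+0)
site 4, node CFOUY: CFOY={G} ∪ U={A} → {A,G} (+1)
site 4, node CFGOUY: CFOUY={A,G} ∩ G={A} → {A} (+0)
site 5, node OY: O={G} ∪ Y={C} → {C,G} (+1)
site 5, node FOY: F={C} ∩ OY={C,G} → {C} (+0)
site 5, node CFOY: C={T} ∪ FOY={C} → {C,T} (+1)
site 5, node CFOUY: CFOY={C,T} ∩ U={C} → {C} (+0)
site 5, node CFGOUY: CFOUY={C} ∪ G={G} → {C,G} (+1)
per-site changes: [3, 3, 2, 3, 2, 3]; total = 16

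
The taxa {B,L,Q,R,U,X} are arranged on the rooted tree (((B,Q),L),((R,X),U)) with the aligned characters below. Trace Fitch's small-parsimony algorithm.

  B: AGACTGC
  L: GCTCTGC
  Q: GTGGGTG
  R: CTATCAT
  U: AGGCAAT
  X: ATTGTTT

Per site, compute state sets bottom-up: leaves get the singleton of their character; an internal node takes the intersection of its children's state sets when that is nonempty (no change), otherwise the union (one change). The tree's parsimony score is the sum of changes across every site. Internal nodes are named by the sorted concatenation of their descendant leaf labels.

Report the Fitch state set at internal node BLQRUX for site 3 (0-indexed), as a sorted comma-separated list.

site 0, node BQ: B={A} ∪ Q={G} → {A,G} (+1)
site 0, node BLQ: BQ={A,G} ∩ L={G} → {G} (+0)
site 0, node RX: R={C} ∪ X={A} → {A,C} (+1)
site 0, node RUX: RX={A,C} ∩ U={A} → {A} (+0)
site 0, node BLQRUX: BLQ={G} ∪ RUX={A} → {A,G} (+1)
site 1, node BQ: B={G} ∪ Q={T} → {G,T} (+1)
site 1, node BLQ: BQ={G,T} ∪ L={C} → {C,G,T} (+1)
site 1, node RX: R={T} ∩ X={T} → {T} (+0)
site 1, node RUX: RX={T} ∪ U={G} → {G,T} (+1)
site 1, node BLQRUX: BLQ={C,G,T} ∩ RUX={G,T} → {G,T} (+0)
site 2, node BQ: B={A} ∪ Q={G} → {A,G} (+1)
site 2, node BLQ: BQ={A,G} ∪ L={T} → {A,G,T} (+1)
site 2, node RX: R={A} ∪ X={T} → {A,T} (+1)
site 2, node RUX: RX={A,T} ∪ U={G} → {A,G,T} (+1)
site 2, node BLQRUX: BLQ={A,G,T} ∩ RUX={A,G,T} → {A,G,T} (+0)
site 3, node BQ: B={C} ∪ Q={G} → {C,G} (+1)
site 3, node BLQ: BQ={C,G} ∩ L={C} → {C} (+0)
site 3, node RX: R={T} ∪ X={G} → {G,T} (+1)
site 3, node RUX: RX={G,T} ∪ U={C} → {C,G,T} (+1)
site 3, node BLQRUX: BLQ={C} ∩ RUX={C,G,T} → {C} (+0)
site 4, node BQ: B={T} ∪ Q={G} → {G,T} (+1)
site 4, node BLQ: BQ={G,T} ∩ L={T} → {T} (+0)
site 4, node RX: R={C} ∪ X={T} → {C,T} (+1)
site 4, node RUX: RX={C,T} ∪ U={A} → {A,C,T} (+1)
site 4, node BLQRUX: BLQ={T} ∩ RUX={A,C,T} → {T} (+0)
site 5, node BQ: B={G} ∪ Q={T} → {G,T} (+1)
site 5, node BLQ: BQ={G,T} ∩ L={G} → {G} (+0)
site 5, node RX: R={A} ∪ X={T} → {A,T} (+1)
site 5, node RUX: RX={A,T} ∩ U={A} → {A} (+0)
site 5, node BLQRUX: BLQ={G} ∪ RUX={A} → {A,G} (+1)
site 6, node BQ: B={C} ∪ Q={G} → {C,G} (+1)
site 6, node BLQ: BQ={C,G} ∩ L={C} → {C} (+0)
site 6, node RX: R={T} ∩ X={T} → {T} (+0)
site 6, node RUX: RX={T} ∩ U={T} → {T} (+0)
site 6, node BLQRUX: BLQ={C} ∪ RUX={T} → {C,T} (+1)
per-site changes: [3, 3, 4, 3, 3, 3, 2]; total = 21

C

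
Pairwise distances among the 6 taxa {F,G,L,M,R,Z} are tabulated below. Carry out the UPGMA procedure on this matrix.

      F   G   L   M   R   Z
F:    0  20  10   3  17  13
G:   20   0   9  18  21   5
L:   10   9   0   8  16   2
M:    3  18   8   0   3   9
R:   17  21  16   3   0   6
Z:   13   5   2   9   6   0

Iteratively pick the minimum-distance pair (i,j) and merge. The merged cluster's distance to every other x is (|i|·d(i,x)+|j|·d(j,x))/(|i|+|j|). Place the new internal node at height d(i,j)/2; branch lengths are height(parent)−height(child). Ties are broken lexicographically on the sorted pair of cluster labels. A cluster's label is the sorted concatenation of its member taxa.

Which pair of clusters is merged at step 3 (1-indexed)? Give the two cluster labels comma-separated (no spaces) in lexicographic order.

G,LZ

step 1: merge (L,Z) at d=2; branch lengths L→1, Z→1; new cluster LZ
  updated: d(F,LZ)=23/2, d(G,LZ)=7, d(LZ,M)=17/2, d(LZ,R)=11
step 2: merge (F,M) at d=3; branch lengths F→3/2, M→3/2; new cluster FM
  updated: d(FM,G)=19, d(FM,LZ)=10, d(FM,R)=10
step 3: merge (G,LZ) at d=7; branch lengths G→7/2, LZ→5/2; new cluster GLZ
  updated: d(FM,GLZ)=13, d(GLZ,R)=43/3
step 4: merge (FM,R) at d=10; branch lengths FM→7/2, R→5; new cluster FMR
  updated: d(FMR,GLZ)=121/9
step 5: merge (FMR,GLZ) at d=121/9; branch lengths FMR→31/18, GLZ→29/9; new cluster FGLMRZ
final tree: (((F:3/2,M:3/2):7/2,R:5):31/18,(G:7/2,(L:1,Z:1):5/2):29/9)
total length: 220/9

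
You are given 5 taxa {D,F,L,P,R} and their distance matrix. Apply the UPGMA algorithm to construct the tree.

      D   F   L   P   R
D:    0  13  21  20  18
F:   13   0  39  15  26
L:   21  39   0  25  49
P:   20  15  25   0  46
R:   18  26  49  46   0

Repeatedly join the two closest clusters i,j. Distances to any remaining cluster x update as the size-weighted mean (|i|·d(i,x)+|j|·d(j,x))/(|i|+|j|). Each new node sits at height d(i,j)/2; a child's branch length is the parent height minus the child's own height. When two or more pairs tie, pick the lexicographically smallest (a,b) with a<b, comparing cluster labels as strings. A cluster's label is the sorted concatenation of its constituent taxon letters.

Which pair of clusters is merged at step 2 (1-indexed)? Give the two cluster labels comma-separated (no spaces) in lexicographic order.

step 1: merge (D,F) at d=13; branch lengths D→13/2, F→13/2; new cluster DF
  updated: d(DF,L)=30, d(DF,P)=35/2, d(DF,R)=22
step 2: merge (DF,P) at d=35/2; branch lengths DF→9/4, P→35/4; new cluster DFP
  updated: d(DFP,L)=85/3, d(DFP,R)=30
step 3: merge (DFP,L) at d=85/3; branch lengths DFP→65/12, L→85/6; new cluster DFLP
  updated: d(DFLP,R)=139/4
step 4: merge (DFLP,R) at d=139/4; branch lengths DFLP→77/24, R→139/8; new cluster DFLPR
final tree: ((((D:13/2,F:13/2):9/4,P:35/4):65/12,L:85/6):77/24,R:139/8)
total length: 385/6

DF,P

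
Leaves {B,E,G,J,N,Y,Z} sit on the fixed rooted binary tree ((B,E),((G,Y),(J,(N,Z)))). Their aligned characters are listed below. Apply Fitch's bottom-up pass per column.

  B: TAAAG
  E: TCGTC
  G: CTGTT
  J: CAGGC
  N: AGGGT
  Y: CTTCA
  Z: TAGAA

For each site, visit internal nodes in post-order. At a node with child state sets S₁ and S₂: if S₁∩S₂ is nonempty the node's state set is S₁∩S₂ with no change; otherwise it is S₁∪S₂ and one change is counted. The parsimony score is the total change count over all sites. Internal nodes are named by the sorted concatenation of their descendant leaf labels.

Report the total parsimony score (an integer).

BE@0: {T} ∩ {T} = {T} (intersection, +0)
GY@0: {C} ∩ {C} = {C} (intersection, +0)
NZ@0: {A} ∪ {T} = {A,T} (union, +1)
JNZ@0: {C} ∪ {A,T} = {A,C,T} (union, +1)
GJNYZ@0: {C} ∩ {A,C,T} = {C} (intersection, +0)
BEGJNYZ@0: {T} ∪ {C} = {C,T} (union, +1)
BE@1: {A} ∪ {C} = {A,C} (union, +1)
GY@1: {T} ∩ {T} = {T} (intersection, +0)
NZ@1: {G} ∪ {A} = {A,G} (union, +1)
JNZ@1: {A} ∩ {A,G} = {A} (intersection, +0)
GJNYZ@1: {T} ∪ {A} = {A,T} (union, +1)
BEGJNYZ@1: {A,C} ∩ {A,T} = {A} (intersection, +0)
BE@2: {A} ∪ {G} = {A,G} (union, +1)
GY@2: {G} ∪ {T} = {G,T} (union, +1)
NZ@2: {G} ∩ {G} = {G} (intersection, +0)
JNZ@2: {G} ∩ {G} = {G} (intersection, +0)
GJNYZ@2: {G,T} ∩ {G} = {G} (intersection, +0)
BEGJNYZ@2: {A,G} ∩ {G} = {G} (intersection, +0)
BE@3: {A} ∪ {T} = {A,T} (union, +1)
GY@3: {T} ∪ {C} = {C,T} (union, +1)
NZ@3: {G} ∪ {A} = {A,G} (union, +1)
JNZ@3: {G} ∩ {A,G} = {G} (intersection, +0)
GJNYZ@3: {C,T} ∪ {G} = {C,G,T} (union, +1)
BEGJNYZ@3: {A,T} ∩ {C,G,T} = {T} (intersection, +0)
BE@4: {G} ∪ {C} = {C,G} (union, +1)
GY@4: {T} ∪ {A} = {A,T} (union, +1)
NZ@4: {T} ∪ {A} = {A,T} (union, +1)
JNZ@4: {C} ∪ {A,T} = {A,C,T} (union, +1)
GJNYZ@4: {A,T} ∩ {A,C,T} = {A,T} (intersection, +0)
BEGJNYZ@4: {C,G} ∪ {A,T} = {A,C,G,T} (union, +1)
per-site changes: [3, 3, 2, 4, 5]; total = 17

17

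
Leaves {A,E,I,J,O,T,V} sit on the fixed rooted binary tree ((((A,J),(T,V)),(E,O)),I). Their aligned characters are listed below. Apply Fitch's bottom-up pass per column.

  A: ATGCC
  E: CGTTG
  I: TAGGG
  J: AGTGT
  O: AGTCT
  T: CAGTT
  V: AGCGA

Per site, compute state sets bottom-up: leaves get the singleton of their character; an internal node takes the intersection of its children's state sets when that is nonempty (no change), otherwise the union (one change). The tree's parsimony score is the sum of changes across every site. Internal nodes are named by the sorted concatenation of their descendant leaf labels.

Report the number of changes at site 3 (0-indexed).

4

site 0, node AJ: A={A} ∩ J={A} → {A} (+0)
site 0, node TV: T={C} ∪ V={A} → {A,C} (+1)
site 0, node AJTV: AJ={A} ∩ TV={A,C} → {A} (+0)
site 0, node EO: E={C} ∪ O={A} → {A,C} (+1)
site 0, node AEJOTV: AJTV={A} ∩ EO={A,C} → {A} (+0)
site 0, node AEIJOTV: AEJOTV={A} ∪ I={T} → {A,T} (+1)
site 1, node AJ: A={T} ∪ J={G} → {G,T} (+1)
site 1, node TV: T={A} ∪ V={G} → {A,G} (+1)
site 1, node AJTV: AJ={G,T} ∩ TV={A,G} → {G} (+0)
site 1, node EO: E={G} ∩ O={G} → {G} (+0)
site 1, node AEJOTV: AJTV={G} ∩ EO={G} → {G} (+0)
site 1, node AEIJOTV: AEJOTV={G} ∪ I={A} → {A,G} (+1)
site 2, node AJ: A={G} ∪ J={T} → {G,T} (+1)
site 2, node TV: T={G} ∪ V={C} → {C,G} (+1)
site 2, node AJTV: AJ={G,T} ∩ TV={C,G} → {G} (+0)
site 2, node EO: E={T} ∩ O={T} → {T} (+0)
site 2, node AEJOTV: AJTV={G} ∪ EO={T} → {G,T} (+1)
site 2, node AEIJOTV: AEJOTV={G,T} ∩ I={G} → {G} (+0)
site 3, node AJ: A={C} ∪ J={G} → {C,G} (+1)
site 3, node TV: T={T} ∪ V={G} → {G,T} (+1)
site 3, node AJTV: AJ={C,G} ∩ TV={G,T} → {G} (+0)
site 3, node EO: E={T} ∪ O={C} → {C,T} (+1)
site 3, node AEJOTV: AJTV={G} ∪ EO={C,T} → {C,G,T} (+1)
site 3, node AEIJOTV: AEJOTV={C,G,T} ∩ I={G} → {G} (+0)
site 4, node AJ: A={C} ∪ J={T} → {C,T} (+1)
site 4, node TV: T={T} ∪ V={A} → {A,T} (+1)
site 4, node AJTV: AJ={C,T} ∩ TV={A,T} → {T} (+0)
site 4, node EO: E={G} ∪ O={T} → {G,T} (+1)
site 4, node AEJOTV: AJTV={T} ∩ EO={G,T} → {T} (+0)
site 4, node AEIJOTV: AEJOTV={T} ∪ I={G} → {G,T} (+1)
per-site changes: [3, 3, 3, 4, 4]; total = 17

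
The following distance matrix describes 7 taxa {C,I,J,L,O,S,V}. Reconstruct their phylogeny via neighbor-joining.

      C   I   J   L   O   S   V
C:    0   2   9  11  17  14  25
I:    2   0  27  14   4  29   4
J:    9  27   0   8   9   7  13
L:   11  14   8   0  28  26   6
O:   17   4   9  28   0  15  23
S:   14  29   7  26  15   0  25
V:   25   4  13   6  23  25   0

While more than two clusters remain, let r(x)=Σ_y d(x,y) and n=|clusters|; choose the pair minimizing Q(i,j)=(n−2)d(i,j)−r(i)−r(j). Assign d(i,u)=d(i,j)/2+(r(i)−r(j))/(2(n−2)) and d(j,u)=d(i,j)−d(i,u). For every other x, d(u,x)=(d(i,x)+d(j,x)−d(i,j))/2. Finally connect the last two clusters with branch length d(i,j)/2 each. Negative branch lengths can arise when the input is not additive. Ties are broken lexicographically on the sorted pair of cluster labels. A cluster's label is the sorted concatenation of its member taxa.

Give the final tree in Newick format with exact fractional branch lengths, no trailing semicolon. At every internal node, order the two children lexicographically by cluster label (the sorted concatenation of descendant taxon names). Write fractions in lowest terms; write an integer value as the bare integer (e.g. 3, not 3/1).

(((C:45/16,(I:33/16,O:31/16):75/16):47/16,(J:-1/2,S:15/2):73/16):111/32,(L:27/10,V:33/10):111/32)

1. join L+V (d=6, Q=-159) ⇒ LV; edges |L|=27/10, |V|=33/10
  updated: d(C,LV)=15, d(I,LV)=6, d(J,LV)=15/2, d(LV,O)=45/2, d(LV,S)=45/2
2. join I+O (d=4, Q=-239/2) ⇒ IO; edges |I|=33/16, |O|=31/16
  updated: d(C,IO)=15/2, d(IO,J)=16, d(IO,LV)=49/4, d(IO,S)=20
3. join J+S (d=7, Q=-82) ⇒ JS; edges |J|=-1/2, |S|=15/2
  updated: d(C,JS)=8, d(IO,JS)=29/2, d(JS,LV)=23/2
4. join C+IO (d=15/2, Q=-199/4) ⇒ CIO; edges |C|=45/16, |IO|=75/16
  updated: d(CIO,JS)=15/2, d(CIO,LV)=79/8
5. join CIO+JS (d=15/2, Q=-231/8) ⇒ CIJOS; edges |CIO|=47/16, |JS|=73/16
  updated: d(CIJOS,LV)=111/16
6. join CIJOS+LV (d=111/16) ⇒ CIJLOSV; edges |CIJOS|=111/32, |LV|=111/32
final tree: (((C:45/16,(I:33/16,O:31/16):75/16):47/16,(J:-1/2,S:15/2):73/16):111/32,(L:27/10,V:33/10):111/32)
total length: 623/16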